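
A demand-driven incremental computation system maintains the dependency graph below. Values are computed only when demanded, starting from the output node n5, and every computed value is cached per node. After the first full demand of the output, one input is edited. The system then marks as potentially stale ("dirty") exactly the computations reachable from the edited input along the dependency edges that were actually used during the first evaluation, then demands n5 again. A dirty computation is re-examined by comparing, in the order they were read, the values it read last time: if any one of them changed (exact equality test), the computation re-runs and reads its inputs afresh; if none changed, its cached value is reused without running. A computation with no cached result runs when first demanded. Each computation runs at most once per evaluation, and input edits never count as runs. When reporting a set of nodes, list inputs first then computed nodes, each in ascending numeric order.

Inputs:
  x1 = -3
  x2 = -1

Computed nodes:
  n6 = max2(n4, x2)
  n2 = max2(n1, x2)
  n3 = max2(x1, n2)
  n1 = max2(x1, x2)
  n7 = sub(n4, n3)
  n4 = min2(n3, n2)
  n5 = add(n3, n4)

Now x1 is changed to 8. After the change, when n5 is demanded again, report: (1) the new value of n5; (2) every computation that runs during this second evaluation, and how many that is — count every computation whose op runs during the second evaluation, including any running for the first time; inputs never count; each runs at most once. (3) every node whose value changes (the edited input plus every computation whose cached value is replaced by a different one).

New value of n5: 16.
Computations that run: n1, n2, n3, n4, n5 — 5 in total.
Values that change: x1, n1, n2, n3, n4, n5.

First evaluation (everything demanded from the output):
  n1 = max2(-3, -1) = -1
  n2 = max2(-1, -1) = -1
  n3 = max2(-3, -1) = -1
  n4 = min2(-1, -1) = -1
  n5 = add(-1, -1) = -2

Propagation after the edit:
  n1: runs — x1 -3->8; result 8.
  n2: runs — n1 -1->8; result 8.
  n3: runs — x1 -3->8; n2 -1->8; result 8.
  n4: runs — n3 -1->8; n2 -1->8; result 8.
  n5: runs — n3 -1->8; n4 -1->8; result 16.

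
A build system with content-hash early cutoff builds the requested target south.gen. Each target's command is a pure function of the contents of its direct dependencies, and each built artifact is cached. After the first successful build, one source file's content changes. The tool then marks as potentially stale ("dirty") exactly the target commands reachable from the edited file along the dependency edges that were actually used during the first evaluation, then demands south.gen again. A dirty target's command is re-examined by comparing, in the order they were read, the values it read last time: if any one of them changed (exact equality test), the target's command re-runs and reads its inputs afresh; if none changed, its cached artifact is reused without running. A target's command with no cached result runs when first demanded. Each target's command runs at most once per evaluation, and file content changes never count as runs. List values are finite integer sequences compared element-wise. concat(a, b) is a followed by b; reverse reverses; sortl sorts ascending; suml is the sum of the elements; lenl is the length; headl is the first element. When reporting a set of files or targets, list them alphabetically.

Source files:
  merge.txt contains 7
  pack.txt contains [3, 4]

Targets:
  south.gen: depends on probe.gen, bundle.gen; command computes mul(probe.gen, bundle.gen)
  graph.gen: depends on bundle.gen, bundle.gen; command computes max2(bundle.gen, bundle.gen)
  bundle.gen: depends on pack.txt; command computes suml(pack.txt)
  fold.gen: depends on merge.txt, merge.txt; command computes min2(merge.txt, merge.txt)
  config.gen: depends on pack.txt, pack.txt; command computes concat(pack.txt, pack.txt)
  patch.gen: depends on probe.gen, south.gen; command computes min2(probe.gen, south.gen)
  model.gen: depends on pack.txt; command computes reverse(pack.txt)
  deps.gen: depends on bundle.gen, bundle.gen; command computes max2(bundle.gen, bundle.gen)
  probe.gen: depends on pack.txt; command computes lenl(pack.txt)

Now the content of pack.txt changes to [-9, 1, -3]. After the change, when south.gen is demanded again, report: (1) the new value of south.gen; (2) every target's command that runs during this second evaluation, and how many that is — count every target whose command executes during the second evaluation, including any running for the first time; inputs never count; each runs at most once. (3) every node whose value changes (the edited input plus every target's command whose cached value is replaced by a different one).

First evaluation (everything demanded from the output):
  bundle.gen = suml([3, 4]) = 7
  probe.gen = lenl([3, 4]) = 2
  south.gen = mul(2, 7) = 14

Propagation after the edit:
  bundle.gen: runs — pack.txt [3, 4]->[-9, 1, -3]; result -11.
  probe.gen: runs — pack.txt [3, 4]->[-9, 1, -3]; result 3.
  south.gen: runs — probe.gen 2->3; bundle.gen 7->-11; result -33.

New value of south.gen: -33.
Target commands that run: bundle.gen, probe.gen, south.gen — 3 in total.
Values that change: bundle.gen, pack.txt, probe.gen, south.gen.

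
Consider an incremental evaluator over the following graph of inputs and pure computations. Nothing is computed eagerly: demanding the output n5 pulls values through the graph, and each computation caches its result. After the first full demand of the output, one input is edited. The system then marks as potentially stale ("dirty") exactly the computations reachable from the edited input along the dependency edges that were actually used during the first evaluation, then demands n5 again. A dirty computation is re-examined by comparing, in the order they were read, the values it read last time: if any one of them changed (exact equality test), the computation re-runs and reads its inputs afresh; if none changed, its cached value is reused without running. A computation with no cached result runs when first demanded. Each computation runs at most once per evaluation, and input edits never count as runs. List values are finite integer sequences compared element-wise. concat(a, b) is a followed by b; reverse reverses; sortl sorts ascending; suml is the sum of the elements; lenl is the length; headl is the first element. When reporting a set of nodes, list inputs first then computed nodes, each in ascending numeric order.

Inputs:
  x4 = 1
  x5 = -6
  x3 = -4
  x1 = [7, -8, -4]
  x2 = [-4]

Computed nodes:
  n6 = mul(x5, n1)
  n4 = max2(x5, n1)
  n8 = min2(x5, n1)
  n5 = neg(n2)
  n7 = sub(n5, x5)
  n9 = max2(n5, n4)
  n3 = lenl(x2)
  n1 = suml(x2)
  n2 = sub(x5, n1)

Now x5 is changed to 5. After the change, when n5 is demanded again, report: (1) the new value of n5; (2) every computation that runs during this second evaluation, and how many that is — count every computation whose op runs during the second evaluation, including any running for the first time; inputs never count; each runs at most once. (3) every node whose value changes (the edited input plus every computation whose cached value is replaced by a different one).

n5 now evaluates to -9.
Run set: n2, n5 (2 run).
Changed values: x5, n2, n5.

Initial pass — values computed on the first demand:
  n1 = suml([-4]) = -4
  n2 = sub(-6, -4) = -2
  n5 = neg(-2) = 2

Second demand — change propagation:
  n2: re-runs because x5 -6->5; new result 9.
  n5: re-runs because n2 -2->9; new result -9.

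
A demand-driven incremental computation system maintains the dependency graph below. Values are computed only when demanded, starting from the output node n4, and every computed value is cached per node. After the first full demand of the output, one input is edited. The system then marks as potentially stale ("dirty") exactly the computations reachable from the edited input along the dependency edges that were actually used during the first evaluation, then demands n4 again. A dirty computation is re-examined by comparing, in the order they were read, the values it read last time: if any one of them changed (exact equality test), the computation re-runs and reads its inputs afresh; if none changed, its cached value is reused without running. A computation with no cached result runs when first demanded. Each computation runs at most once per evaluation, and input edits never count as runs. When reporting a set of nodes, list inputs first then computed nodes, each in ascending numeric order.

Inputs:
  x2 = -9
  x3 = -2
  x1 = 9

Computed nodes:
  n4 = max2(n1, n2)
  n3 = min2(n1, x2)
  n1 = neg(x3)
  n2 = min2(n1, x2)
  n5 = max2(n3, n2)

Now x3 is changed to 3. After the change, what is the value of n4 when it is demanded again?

New value of n4: -3.

First evaluation (everything demanded from the output):
  n1 = neg(-2) = 2
  n2 = min2(2, -9) = -9
  n4 = max2(2, -9) = 2

Propagation after the edit:
  n1: runs — x3 -2->3; result -3.
  n2: runs — n1 2->-3; result -9 (same value as before).
  n4: runs — n1 2->-3; result -3.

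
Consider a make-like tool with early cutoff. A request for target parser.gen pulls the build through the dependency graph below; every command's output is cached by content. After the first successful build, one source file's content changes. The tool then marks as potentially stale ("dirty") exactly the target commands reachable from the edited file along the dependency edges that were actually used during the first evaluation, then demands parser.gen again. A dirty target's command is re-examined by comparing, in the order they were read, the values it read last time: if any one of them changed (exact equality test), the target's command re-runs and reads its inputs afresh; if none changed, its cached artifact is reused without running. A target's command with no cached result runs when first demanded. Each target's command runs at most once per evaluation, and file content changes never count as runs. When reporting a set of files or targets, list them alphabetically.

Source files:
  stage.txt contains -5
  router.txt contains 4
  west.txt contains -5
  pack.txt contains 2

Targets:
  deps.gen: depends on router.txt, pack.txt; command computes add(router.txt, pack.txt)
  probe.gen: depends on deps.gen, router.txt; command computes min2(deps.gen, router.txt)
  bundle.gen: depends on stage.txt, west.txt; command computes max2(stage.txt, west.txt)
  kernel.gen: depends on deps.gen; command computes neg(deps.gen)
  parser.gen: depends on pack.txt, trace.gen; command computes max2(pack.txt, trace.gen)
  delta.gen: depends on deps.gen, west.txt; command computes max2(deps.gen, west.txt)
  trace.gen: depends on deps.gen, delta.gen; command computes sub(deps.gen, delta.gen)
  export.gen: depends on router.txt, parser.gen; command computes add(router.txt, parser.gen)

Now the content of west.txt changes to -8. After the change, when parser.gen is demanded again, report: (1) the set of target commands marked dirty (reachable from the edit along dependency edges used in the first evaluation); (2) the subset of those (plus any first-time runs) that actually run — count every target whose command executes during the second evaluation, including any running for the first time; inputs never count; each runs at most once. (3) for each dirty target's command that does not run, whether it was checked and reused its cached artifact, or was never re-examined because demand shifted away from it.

The edit dirties: delta.gen, parser.gen, trace.gen.
1 target commands run: delta.gen.
Cache hits after checking: parser.gen, trace.gen.
Note the absorption at delta.gen: it re-runs yet its value is the same, leaving the output's value untouched.

First demand of the output computes:
  deps.gen = add(4, 2) = 6
  delta.gen = max2(6, -5) = 6
  trace.gen = sub(6, 6) = 0
  parser.gen = max2(2, 0) = 2

After the edit, cleaning proceeds:
  delta.gen: a read changed (west.txt -5->-8) — executes, giving 6 — identical to its old value.
  trace.gen: dirty, but its reads are unchanged (deps.gen unchanged, delta.gen unchanged); cached 0 stands.
  parser.gen: dirty, but its reads are unchanged (pack.txt unchanged, trace.gen unchanged); cached 2 stands.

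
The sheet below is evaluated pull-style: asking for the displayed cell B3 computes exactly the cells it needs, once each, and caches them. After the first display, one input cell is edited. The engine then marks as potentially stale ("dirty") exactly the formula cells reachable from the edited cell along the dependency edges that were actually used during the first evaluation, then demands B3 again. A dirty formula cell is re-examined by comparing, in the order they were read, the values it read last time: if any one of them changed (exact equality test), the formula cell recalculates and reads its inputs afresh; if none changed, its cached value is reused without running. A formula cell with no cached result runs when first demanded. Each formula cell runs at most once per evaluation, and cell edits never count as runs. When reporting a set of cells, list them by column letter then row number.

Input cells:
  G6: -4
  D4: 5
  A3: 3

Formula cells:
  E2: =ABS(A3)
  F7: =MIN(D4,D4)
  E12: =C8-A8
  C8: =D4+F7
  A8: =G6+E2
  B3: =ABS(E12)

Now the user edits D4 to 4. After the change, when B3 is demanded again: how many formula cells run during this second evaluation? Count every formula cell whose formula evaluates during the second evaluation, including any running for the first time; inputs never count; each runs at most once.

4 formula cells run: B3, C8, E12, F7.

First demand of the output computes:
  E2 = ABS(3) = 3
  A8 = -4 + 3 = -1
  F7 = MIN(5, 5) = 5
  C8 = 5 + 5 = 10
  E12 = 10 - -1 = 11
  B3 = ABS(11) = 11

After the edit, cleaning proceeds:
  F7: a read changed (D4 5->4; D4 5->4) — executes, giving 4.
  C8: a read changed (D4 5->4; F7 5->4) — executes, giving 8.
  E12: a read changed (C8 10->8) — executes, giving 9.
  B3: a read changed (E12 11->9) — executes, giving 9.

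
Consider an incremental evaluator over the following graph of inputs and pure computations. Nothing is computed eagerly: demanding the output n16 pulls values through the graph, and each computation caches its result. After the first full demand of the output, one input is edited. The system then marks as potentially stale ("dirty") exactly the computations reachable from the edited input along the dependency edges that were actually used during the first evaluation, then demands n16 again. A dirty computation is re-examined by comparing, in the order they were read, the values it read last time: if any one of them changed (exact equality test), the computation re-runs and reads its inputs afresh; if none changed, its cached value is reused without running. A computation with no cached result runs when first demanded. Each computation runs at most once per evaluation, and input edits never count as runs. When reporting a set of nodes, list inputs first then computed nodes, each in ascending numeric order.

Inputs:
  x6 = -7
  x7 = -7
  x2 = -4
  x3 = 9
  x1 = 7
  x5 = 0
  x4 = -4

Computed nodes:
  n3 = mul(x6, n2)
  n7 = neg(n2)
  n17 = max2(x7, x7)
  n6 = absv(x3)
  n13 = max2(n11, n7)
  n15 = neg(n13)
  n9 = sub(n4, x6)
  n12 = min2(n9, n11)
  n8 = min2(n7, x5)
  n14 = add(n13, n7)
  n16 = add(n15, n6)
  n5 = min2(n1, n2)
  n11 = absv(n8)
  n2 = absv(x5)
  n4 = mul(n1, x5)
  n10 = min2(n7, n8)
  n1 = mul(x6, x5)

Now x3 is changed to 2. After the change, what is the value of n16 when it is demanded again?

n16 now evaluates to 2.

Initial pass — values computed on the first demand:
  n2 = absv(0) = 0
  n6 = absv(9) = 9
  n7 = neg(0) = 0
  n8 = min2(0, 0) = 0
  n11 = absv(0) = 0
  n13 = max2(0, 0) = 0
  n15 = neg(0) = 0
  n16 = add(0, 9) = 9

Second demand — change propagation:
  n6: re-runs because x3 9->2; new result 2.
  n16: re-runs because n6 9->2; new result 2.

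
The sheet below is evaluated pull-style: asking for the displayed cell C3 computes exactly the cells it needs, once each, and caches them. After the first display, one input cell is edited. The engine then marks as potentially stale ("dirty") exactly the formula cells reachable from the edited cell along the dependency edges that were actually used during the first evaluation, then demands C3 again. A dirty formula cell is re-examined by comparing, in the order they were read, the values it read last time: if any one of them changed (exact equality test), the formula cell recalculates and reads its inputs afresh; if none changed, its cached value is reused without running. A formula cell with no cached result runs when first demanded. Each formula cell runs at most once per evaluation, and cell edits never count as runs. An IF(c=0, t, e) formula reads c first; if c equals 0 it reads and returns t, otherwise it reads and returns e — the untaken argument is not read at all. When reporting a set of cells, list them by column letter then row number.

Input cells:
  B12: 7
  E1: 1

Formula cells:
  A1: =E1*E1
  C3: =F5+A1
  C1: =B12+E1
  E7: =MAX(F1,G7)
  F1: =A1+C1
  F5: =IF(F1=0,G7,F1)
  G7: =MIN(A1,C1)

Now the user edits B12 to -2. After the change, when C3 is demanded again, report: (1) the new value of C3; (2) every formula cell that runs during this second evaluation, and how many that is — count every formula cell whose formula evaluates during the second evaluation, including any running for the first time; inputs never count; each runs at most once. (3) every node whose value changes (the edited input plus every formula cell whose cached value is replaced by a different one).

Demanding C3 again yields 0.
5 formula cells run: C1, C3, F1, F5, G7.
The nodes whose values change: B12, C1, C3, F1, F5.
Note the branch switch — G7 had no cache and runs now for the first time.

First demand of the output computes:
  A1 = 1 * 1 = 1
  C1 = 7 + 1 = 8
  F1 = 1 + 8 = 9
  F5 = IF(F1=0: F1=9 -> else branch F1) = 9
  C3 = 9 + 1 = 10

After the edit, cleaning proceeds:
  C1: a read changed (B12 7->-2) — executes, giving -1.
  F1: a read changed (C1 8->-1) — executes, giving 0.
  G7: had never run; runs now, result -1.
  F5: a read changed (F1 9->0; F1 9->0) — executes, giving -1.
  C3: a read changed (F5 9->-1) — executes, giving 0.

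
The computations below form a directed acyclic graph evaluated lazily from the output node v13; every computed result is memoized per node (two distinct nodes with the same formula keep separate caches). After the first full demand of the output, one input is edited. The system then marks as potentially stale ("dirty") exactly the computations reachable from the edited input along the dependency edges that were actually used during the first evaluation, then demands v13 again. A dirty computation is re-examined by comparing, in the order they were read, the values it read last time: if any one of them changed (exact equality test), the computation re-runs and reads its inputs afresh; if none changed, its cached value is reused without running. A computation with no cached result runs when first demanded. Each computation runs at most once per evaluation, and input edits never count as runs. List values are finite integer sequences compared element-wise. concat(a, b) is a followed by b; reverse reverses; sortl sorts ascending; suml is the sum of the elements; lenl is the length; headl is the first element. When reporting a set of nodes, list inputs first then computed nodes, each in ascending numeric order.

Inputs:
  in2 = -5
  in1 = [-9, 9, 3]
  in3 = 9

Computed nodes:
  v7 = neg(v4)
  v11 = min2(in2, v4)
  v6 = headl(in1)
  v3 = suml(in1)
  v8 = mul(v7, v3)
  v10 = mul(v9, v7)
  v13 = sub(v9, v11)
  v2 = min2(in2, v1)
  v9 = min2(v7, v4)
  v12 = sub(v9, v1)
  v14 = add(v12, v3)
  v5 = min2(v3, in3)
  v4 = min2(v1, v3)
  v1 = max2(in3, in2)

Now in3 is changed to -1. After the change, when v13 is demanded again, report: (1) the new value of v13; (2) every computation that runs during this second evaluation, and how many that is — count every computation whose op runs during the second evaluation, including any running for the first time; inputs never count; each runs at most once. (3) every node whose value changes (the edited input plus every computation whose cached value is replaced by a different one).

Demanding v13 again yields 4.
6 computations run: v1, v4, v7, v9, v11, v13.
The nodes whose values change: in3, v1, v4, v7, v9, v13.

First demand of the output computes:
  v1 = max2(9, -5) = 9
  v3 = suml([-9, 9, 3]) = 3
  v4 = min2(9, 3) = 3
  v7 = neg(3) = -3
  v9 = min2(-3, 3) = -3
  v11 = min2(-5, 3) = -5
  v13 = sub(-3, -5) = 2

After the edit, cleaning proceeds:
  v1: a read changed (in3 9->-1) — executes, giving -1.
  v4: a read changed (v1 9->-1) — executes, giving -1.
  v7: a read changed (v4 3->-1) — executes, giving 1.
  v9: a read changed (v7 -3->1; v4 3->-1) — executes, giving -1.
  v11: a read changed (v4 3->-1) — executes, giving -5 — identical to its old value.
  v13: a read changed (v9 -3->-1) — executes, giving 4.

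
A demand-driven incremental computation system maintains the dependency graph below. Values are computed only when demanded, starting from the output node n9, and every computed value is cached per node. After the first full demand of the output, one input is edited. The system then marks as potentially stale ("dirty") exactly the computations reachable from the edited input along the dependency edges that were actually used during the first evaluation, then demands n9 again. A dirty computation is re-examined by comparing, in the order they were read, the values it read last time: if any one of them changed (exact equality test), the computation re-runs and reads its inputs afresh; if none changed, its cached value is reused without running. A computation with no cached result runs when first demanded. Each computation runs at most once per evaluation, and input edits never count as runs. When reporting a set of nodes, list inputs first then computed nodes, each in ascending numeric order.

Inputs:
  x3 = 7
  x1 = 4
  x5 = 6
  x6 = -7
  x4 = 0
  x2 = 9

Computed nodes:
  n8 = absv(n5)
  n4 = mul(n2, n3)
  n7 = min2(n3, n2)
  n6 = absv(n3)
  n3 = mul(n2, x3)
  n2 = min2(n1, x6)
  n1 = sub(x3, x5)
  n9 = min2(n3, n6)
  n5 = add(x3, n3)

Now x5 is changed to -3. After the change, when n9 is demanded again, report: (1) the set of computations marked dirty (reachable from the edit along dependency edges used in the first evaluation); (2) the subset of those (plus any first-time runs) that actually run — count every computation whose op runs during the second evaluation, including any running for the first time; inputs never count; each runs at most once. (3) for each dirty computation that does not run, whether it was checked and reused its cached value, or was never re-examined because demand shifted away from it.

Marked dirty: n1, n2, n3, n6, n9.
Computations that run: n1, n2 — 2 in total.
Checked but reused from cache: n3, n6, n9.
Key observation: the change is absorbed at n2 — it re-runs but produces the same value, and the output's value is unchanged.

First evaluation (everything demanded from the output):
  n1 = sub(7, 6) = 1
  n2 = min2(1, -7) = -7
  n3 = mul(-7, 7) = -49
  n6 = absv(-49) = 49
  n9 = min2(-49, 49) = -49

Propagation after the edit:
  n1: runs — x5 6->-3; result 10.
  n2: runs — n1 1->10; result -7 (same value as before).
  n3: checked — values it read are unchanged (n2 unchanged, x3 unchanged); reused cached -49 without running.
  n6: checked — values it read are unchanged (n3 unchanged); reused cached 49 without running.
  n9: checked — values it read are unchanged (n3 unchanged, n6 unchanged); reused cached -49 without running.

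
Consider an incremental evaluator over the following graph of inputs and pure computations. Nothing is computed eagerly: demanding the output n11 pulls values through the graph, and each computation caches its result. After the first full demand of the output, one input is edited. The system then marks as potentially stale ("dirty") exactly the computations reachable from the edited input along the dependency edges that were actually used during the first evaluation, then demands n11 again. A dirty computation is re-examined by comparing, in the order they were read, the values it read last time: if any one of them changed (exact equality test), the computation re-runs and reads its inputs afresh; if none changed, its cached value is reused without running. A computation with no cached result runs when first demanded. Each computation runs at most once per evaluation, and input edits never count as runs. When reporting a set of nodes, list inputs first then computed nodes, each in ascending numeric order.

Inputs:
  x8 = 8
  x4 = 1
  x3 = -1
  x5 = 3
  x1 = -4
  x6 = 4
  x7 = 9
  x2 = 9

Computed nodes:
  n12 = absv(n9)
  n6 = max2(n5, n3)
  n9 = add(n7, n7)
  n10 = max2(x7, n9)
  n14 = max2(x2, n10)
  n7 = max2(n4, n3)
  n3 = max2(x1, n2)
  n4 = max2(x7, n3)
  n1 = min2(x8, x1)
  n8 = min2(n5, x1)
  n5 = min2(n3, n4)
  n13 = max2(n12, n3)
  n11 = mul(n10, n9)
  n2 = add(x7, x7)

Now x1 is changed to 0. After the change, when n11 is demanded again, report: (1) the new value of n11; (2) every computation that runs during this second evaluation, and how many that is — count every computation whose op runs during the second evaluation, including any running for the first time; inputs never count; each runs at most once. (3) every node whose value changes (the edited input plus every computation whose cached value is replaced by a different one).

n11 now evaluates to 1296.
Run set: n3 (1 run).
Changed values: x1.
The important point: n3 recomputes to an identical value, and the output ends up unchanged.

Initial pass — values computed on the first demand:
  n2 = add(9, 9) = 18
  n3 = max2(-4, 18) = 18
  n4 = max2(9, 18) = 18
  n7 = max2(18, 18) = 18
  n9 = add(18, 18) = 36
  n10 = max2(9, 36) = 36
  n11 = mul(36, 36) = 1296

Second demand — change propagation:
  n3: re-runs because x1 -4->0; new result 18 (unchanged).
  n4: re-examined; everything it read last time is the same (x7 unchanged, n3 unchanged) — cache 18 kept, no run.
  n7: re-examined; everything it read last time is the same (n4 unchanged, n3 unchanged) — cache 18 kept, no run.
  n9: re-examined; everything it read last time is the same (n7 unchanged, n7 unchanged) — cache 36 kept, no run.
  n10: re-examined; everything it read last time is the same (x7 unchanged, n9 unchanged) — cache 36 kept, no run.
  n11: re-examined; everything it read last time is the same (n10 unchanged, n9 unchanged) — cache 1296 kept, no run.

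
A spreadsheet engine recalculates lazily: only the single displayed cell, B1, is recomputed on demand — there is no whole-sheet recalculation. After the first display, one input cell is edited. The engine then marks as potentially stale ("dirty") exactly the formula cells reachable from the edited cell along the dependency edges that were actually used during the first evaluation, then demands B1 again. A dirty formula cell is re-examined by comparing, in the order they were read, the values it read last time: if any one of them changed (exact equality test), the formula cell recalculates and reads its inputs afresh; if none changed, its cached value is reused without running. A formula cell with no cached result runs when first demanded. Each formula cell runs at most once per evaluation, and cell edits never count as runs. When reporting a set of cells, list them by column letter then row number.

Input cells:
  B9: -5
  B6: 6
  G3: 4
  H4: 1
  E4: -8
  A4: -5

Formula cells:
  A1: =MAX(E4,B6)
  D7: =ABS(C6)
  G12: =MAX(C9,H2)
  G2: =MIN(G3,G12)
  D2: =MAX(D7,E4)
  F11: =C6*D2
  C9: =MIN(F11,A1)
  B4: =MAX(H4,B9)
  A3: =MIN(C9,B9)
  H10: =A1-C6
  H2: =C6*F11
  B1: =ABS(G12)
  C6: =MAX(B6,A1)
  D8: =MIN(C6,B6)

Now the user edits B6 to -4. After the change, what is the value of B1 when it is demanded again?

First evaluation (everything demanded from the output):
  A1 = MAX(-8, 6) = 6
  C6 = MAX(6, 6) = 6
  D7 = ABS(6) = 6
  D2 = MAX(6, -8) = 6
  F11 = 6 * 6 = 36
  C9 = MIN(36, 6) = 6
  H2 = 6 * 36 = 216
  G12 = MAX(6, 216) = 216
  B1 = ABS(216) = 216

Propagation after the edit:
  A1: runs — B6 6->-4; result -4.
  C6: runs — B6 6->-4; A1 6->-4; result -4.
  D7: runs — C6 6->-4; result 4.
  D2: runs — D7 6->4; result 4.
  F11: runs — C6 6->-4; D2 6->4; result -16.
  C9: runs — F11 36->-16; A1 6->-4; result -16.
  H2: runs — C6 6->-4; F11 36->-16; result 64.
  G12: runs — C9 6->-16; H2 216->64; result 64.
  B1: runs — G12 216->64; result 64.

New value of B1: 64.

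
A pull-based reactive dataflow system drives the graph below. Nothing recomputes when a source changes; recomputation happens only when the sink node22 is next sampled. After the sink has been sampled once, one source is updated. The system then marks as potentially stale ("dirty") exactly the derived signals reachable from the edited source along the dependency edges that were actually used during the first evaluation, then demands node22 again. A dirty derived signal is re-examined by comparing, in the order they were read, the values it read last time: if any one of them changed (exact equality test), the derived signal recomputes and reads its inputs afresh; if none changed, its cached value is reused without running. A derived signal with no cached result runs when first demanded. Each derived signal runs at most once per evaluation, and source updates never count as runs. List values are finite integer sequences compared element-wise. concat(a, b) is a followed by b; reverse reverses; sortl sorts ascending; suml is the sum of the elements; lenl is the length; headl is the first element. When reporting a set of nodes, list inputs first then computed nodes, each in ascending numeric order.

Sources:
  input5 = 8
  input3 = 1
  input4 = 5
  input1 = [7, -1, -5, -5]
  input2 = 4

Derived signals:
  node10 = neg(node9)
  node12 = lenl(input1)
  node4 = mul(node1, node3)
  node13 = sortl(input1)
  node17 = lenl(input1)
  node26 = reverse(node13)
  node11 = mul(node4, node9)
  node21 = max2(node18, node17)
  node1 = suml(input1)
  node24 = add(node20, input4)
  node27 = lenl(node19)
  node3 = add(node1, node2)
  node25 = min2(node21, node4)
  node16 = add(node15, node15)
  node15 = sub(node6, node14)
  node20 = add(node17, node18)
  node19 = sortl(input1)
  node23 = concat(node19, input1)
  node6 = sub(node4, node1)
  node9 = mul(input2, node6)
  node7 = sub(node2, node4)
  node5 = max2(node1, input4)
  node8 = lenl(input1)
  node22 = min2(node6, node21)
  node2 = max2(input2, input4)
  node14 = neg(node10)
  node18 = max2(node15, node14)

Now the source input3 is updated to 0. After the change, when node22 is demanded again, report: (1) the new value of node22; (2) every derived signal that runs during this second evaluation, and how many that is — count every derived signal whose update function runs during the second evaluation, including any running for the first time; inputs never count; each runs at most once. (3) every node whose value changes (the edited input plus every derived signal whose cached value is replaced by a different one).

New value of node22: 0.
Derived signals that run: none — 0 in total.
Values that change: input3.
Key observation: input3 is never demanded by the output, so the edit triggers no recomputation at all.

First evaluation (everything demanded from the output):
  node1 = suml([7, -1, -5, -5]) = -4
  node2 = max2(4, 5) = 5
  node3 = add(-4, 5) = 1
  node4 = mul(-4, 1) = -4
  node6 = sub(-4, -4) = 0
  node9 = mul(4, 0) = 0
  node10 = neg(0) = 0
  node14 = neg(0) = 0
  node15 = sub(0, 0) = 0
  node17 = lenl([7, -1, -5, -5]) = 4
  node18 = max2(0, 0) = 0
  node21 = max2(0, 4) = 4
  node22 = min2(0, 4) = 0

Propagation after the edit:
  input3 feeds no computation that the output demands — nothing is marked dirty and nothing runs.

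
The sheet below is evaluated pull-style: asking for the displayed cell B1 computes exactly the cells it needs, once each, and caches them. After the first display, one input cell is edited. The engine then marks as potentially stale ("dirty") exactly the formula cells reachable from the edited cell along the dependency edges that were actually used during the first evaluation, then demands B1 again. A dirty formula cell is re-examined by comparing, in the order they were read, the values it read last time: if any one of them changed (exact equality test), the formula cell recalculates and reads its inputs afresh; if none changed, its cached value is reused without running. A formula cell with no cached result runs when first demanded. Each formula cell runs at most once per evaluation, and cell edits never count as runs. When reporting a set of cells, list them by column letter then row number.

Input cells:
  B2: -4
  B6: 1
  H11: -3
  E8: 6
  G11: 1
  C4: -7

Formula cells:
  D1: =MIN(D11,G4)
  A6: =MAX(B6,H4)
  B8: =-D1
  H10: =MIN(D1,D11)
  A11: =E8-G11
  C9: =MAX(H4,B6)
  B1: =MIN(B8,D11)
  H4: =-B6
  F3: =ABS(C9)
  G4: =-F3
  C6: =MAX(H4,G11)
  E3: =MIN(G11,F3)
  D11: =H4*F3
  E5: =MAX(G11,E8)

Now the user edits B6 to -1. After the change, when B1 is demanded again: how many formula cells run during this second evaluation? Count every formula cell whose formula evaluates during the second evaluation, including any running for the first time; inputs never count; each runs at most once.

5 formula cells run: B1, C9, D1, D11, H4.
Note where the cutoff bites: F3 is checked, finds nothing changed, and keeps its cache.

First demand of the output computes:
  H4 = -(1) = -1
  C9 = MAX(-1, 1) = 1
  F3 = ABS(1) = 1
  D11 = -1 * 1 = -1
  G4 = -(1) = -1
  D1 = MIN(-1, -1) = -1
  B8 = -(-1) = 1
  B1 = MIN(1, -1) = -1

After the edit, cleaning proceeds:
  H4: a read changed (B6 1->-1) — executes, giving 1.
  C9: a read changed (H4 -1->1; B6 1->-1) — executes, giving 1 — identical to its old value.
  F3: dirty, but its reads are unchanged (C9 unchanged); cached 1 stands.
  D11: a read changed (H4 -1->1) — executes, giving 1.
  G4: dirty, but its reads are unchanged (F3 unchanged); cached -1 stands.
  D1: a read changed (D11 -1->1) — executes, giving -1 — identical to its old value.
  B8: dirty, but its reads are unchanged (D1 unchanged); cached 1 stands.
  B1: a read changed (D11 -1->1) — executes, giving 1.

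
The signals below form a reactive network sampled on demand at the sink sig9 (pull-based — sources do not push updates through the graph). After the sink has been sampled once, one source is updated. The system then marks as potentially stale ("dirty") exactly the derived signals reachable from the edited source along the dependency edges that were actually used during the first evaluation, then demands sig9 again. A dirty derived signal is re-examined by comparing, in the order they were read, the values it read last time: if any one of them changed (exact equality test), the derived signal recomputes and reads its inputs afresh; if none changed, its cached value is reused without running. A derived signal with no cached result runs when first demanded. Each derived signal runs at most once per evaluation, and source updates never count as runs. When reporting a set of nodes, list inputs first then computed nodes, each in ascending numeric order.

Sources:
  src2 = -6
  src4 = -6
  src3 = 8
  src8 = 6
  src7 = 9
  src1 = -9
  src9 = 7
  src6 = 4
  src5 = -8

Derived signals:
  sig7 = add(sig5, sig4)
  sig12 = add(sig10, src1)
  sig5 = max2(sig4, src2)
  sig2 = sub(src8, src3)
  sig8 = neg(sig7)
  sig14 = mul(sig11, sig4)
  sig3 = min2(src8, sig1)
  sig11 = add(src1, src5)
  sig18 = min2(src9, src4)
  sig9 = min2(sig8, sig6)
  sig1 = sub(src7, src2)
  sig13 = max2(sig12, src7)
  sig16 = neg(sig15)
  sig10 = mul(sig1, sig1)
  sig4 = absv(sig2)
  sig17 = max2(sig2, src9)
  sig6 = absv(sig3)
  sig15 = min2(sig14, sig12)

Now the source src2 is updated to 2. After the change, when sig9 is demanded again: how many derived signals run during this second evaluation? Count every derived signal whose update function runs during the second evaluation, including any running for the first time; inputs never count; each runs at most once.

Initial pass — values computed on the first demand:
  sig1 = sub(9, -6) = 15
  sig2 = sub(6, 8) = -2
  sig3 = min2(6, 15) = 6
  sig4 = absv(-2) = 2
  sig5 = max2(2, -6) = 2
  sig6 = absv(6) = 6
  sig7 = add(2, 2) = 4
  sig8 = neg(4) = -4
  sig9 = min2(-4, 6) = -4

Second demand — change propagation:
  sig1: re-runs because src2 -6->2; new result 7.
  sig3: re-runs because sig1 15->7; new result 6 (unchanged).
  sig5: re-runs because src2 -6->2; new result 2 (unchanged).
  sig6: re-examined; everything it read last time is the same (sig3 unchanged) — cache 6 kept, no run.
  sig7: re-examined; everything it read last time is the same (sig5 unchanged, sig4 unchanged) — cache 4 kept, no run.
  sig8: re-examined; everything it read last time is the same (sig7 unchanged) — cache -4 kept, no run.
  sig9: re-examined; everything it read last time is the same (sig8 unchanged, sig6 unchanged) — cache -4 kept, no run.

The important point: at sig6 every value read last time is unchanged, so the dirty flag clears without a run.

Run set: sig1, sig3, sig5 (3 run).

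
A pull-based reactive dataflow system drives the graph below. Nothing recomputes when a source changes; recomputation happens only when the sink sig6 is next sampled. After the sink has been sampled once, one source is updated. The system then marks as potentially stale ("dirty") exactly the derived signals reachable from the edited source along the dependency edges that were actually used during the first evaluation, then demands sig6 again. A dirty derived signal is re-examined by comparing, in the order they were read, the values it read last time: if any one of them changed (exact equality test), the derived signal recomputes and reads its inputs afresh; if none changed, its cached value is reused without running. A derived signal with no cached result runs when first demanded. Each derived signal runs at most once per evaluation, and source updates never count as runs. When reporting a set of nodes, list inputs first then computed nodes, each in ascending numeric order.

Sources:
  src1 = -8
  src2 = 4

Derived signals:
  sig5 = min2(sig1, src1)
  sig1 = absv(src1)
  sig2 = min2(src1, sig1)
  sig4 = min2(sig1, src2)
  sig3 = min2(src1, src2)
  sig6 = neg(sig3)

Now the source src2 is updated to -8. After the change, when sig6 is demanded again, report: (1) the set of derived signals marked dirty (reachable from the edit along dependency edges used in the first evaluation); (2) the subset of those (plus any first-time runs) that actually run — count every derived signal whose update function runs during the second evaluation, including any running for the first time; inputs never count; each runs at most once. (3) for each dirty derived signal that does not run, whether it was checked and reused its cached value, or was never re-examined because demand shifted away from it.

Marked dirty: sig3, sig6.
Derived signals that run: sig3 — 1 in total.
Checked but reused from cache: sig6.
Key observation: the change is absorbed at sig3 — it re-runs but produces the same value, and the output's value is unchanged.

First evaluation (everything demanded from the output):
  sig3 = min2(-8, 4) = -8
  sig6 = neg(-8) = 8

Propagation after the edit:
  sig3: runs — src2 4->-8; result -8 (same value as before).
  sig6: checked — values it read are unchanged (sig3 unchanged); reused cached 8 without running.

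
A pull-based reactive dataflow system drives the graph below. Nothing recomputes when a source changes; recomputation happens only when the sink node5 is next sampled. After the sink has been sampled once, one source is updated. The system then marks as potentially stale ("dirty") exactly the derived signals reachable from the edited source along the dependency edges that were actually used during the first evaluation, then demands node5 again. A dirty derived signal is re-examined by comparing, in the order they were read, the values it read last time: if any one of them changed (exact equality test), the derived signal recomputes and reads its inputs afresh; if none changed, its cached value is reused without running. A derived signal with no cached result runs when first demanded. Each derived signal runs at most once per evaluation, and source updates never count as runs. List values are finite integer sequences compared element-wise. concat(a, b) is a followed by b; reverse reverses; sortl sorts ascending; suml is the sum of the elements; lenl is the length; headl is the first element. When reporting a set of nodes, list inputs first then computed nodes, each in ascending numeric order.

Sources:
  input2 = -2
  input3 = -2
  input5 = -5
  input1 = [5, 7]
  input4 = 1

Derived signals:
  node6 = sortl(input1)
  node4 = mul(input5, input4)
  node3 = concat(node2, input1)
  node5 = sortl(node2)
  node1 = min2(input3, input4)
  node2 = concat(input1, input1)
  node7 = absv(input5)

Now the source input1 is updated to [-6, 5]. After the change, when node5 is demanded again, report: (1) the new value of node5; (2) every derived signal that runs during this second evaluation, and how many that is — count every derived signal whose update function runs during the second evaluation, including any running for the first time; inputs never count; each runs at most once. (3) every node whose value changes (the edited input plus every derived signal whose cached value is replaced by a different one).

New value of node5: [-6, -6, 5, 5].
Derived signals that run: node2, node5 — 2 in total.
Values that change: input1, node2, node5.

First evaluation (everything demanded from the output):
  node2 = concat([5, 7], [5, 7]) = [5, 7, 5, 7]
  node5 = sortl([5, 7, 5, 7]) = [5, 5, 7, 7]

Propagation after the edit:
  node2: runs — input1 [5, 7]->[-6, 5]; input1 [5, 7]->[-6, 5]; result [-6, 5, -6, 5].
  node5: runs — node2 [5, 7, 5, 7]->[-6, 5, -6, 5]; result [-6, -6, 5, 5].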